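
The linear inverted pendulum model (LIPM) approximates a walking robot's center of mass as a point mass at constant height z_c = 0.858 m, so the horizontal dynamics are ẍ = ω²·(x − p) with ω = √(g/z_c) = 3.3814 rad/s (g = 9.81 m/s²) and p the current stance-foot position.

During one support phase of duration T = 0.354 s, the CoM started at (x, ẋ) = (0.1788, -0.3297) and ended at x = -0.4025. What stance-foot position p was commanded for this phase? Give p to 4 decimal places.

p = 0.7180

ωT = 3.3814·0.354 = 1.197016; cosh(ωT) = 1.806159, sinh(ωT) = 1.504064
x(T) = p + (x₀−p)·cosh(ωT) + (ẋ₀/ω)·sinh(ωT) ⇒ p·(1 − cosh) = x(T) − x₀·cosh − (ẋ₀/ω)·sinh
numerator   = -0.4025 − (0.1788)·1.806159 − (-0.3297/3.3814)·1.504064 = -0.578789
denominator = 1 − 1.806159 = -0.806159
p = -0.578789 / -0.806159 = 0.7180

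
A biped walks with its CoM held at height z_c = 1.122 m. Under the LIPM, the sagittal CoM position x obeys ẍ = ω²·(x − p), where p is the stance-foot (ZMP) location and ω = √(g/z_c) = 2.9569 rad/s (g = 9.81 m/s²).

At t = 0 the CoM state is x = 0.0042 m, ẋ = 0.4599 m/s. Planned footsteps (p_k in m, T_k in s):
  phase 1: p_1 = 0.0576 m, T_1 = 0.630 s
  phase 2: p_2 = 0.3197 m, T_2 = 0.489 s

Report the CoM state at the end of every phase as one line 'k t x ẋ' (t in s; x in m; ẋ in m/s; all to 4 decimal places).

phase 1: p=0.0576, T=0.630, ωT=1.862847, cosh=3.298641, sinh=3.143411; start (x,ẋ)=(0.004200, 0.459900) → end (x,ẋ)=(0.370361, 1.020705)
phase 2: p=0.3197, T=0.489, ωT=1.445924, cosh=2.240651, sinh=2.005123; start (x,ẋ)=(0.370361, 1.020705) → end (x,ẋ)=(1.125372, 2.587413)

1 0.6300 0.3704 1.0207
2 1.1190 1.1254 2.5874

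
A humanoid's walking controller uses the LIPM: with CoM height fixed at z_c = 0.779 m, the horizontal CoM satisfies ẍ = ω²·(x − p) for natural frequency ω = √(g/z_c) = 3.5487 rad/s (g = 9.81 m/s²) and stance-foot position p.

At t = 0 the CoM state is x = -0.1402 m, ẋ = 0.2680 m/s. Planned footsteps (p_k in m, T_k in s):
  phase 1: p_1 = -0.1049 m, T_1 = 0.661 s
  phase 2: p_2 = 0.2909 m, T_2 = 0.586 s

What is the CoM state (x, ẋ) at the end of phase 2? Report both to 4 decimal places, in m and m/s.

phase 1: p=-0.1049, T=0.661, ωT=2.345691, cosh=5.268131, sinh=5.172350; start (x,ẋ)=(-0.140200, 0.268000) → end (x,ẋ)=(0.099754, 0.763923)
phase 2: p=0.2909, T=0.586, ωT=2.079538, cosh=4.062881, sinh=3.937893; start (x,ẋ)=(0.099754, 0.763923) → end (x,ẋ)=(0.362001, 0.432580)

x = 0.3620, ẋ = 0.4326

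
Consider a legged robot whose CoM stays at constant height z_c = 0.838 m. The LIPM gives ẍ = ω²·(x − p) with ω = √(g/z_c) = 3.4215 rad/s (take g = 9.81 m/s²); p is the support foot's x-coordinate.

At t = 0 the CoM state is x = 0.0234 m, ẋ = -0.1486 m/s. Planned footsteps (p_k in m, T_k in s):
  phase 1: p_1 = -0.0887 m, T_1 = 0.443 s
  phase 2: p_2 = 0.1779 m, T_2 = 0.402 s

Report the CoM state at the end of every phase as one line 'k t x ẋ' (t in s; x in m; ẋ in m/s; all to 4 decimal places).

1 0.4430 0.0847 0.4764
2 0.8450 0.2396 0.4121

phase 1: p=-0.0887, T=0.443, ωT=1.515724, cosh=2.386184, sinh=2.166535; start (x,ẋ)=(0.023400, -0.148600) → end (x,ẋ)=(0.084696, 0.476388)
phase 2: p=0.1779, T=0.402, ωT=1.375443, cosh=2.104778, sinh=1.852051; start (x,ẋ)=(0.084696, 0.476388) → end (x,ẋ)=(0.239594, 0.412076)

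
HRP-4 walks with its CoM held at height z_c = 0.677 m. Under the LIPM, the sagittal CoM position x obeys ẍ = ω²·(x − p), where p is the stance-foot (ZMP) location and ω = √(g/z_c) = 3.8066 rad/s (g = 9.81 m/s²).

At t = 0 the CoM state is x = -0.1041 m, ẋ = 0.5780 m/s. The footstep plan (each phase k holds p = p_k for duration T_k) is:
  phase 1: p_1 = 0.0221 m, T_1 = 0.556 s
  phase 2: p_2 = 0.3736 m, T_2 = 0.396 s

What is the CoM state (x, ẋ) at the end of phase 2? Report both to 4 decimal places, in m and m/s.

x = 0.0180, ẋ = -1.0290

phase 1: p=0.0221, T=0.556, ωT=2.116470, cosh=4.211117, sinh=4.090660; start (x,ẋ)=(-0.104100, 0.578000) → end (x,ẋ)=(0.111789, 0.468901)
phase 2: p=0.3736, T=0.396, ωT=1.507414, cosh=2.368260, sinh=2.146778; start (x,ẋ)=(0.111789, 0.468901) → end (x,ẋ)=(0.018007, -1.029018)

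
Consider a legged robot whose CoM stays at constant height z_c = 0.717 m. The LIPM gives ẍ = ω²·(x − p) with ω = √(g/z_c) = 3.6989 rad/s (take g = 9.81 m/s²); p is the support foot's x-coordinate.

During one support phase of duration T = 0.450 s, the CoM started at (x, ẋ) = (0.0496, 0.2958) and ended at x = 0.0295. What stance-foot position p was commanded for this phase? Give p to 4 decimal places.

p = 0.1785

ωT = 3.6989·0.450 = 1.664505; cosh(ωT) = 2.736171, sinh(ωT) = 2.546887
x(T) = p + (x₀−p)·cosh(ωT) + (ẋ₀/ω)·sinh(ωT) ⇒ p·(1 − cosh) = x(T) − x₀·cosh − (ẋ₀/ω)·sinh
numerator   = 0.0295 − (0.0496)·2.736171 − (0.2958/3.6989)·2.546887 = -0.309888
denominator = 1 − 2.736171 = -1.736171
p = -0.309888 / -1.736171 = 0.1785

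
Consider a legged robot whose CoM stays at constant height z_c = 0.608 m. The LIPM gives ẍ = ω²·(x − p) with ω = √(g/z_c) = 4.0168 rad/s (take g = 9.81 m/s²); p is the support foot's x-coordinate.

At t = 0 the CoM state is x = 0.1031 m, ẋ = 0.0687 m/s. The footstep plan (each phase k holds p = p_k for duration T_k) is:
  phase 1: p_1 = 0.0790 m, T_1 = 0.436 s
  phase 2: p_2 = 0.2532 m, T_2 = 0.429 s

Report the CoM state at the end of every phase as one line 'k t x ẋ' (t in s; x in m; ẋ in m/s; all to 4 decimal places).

1 0.4360 0.1983 0.4744
2 0.8650 0.4149 0.7734

phase 1: p=0.0790, T=0.436, ωT=1.751325, cosh=2.967888, sinh=2.794344; start (x,ẋ)=(0.103100, 0.068700) → end (x,ẋ)=(0.198318, 0.474400)
phase 2: p=0.2532, T=0.429, ωT=1.723207, cosh=2.890480, sinh=2.711988; start (x,ẋ)=(0.198318, 0.474400) → end (x,ẋ)=(0.414862, 0.773389)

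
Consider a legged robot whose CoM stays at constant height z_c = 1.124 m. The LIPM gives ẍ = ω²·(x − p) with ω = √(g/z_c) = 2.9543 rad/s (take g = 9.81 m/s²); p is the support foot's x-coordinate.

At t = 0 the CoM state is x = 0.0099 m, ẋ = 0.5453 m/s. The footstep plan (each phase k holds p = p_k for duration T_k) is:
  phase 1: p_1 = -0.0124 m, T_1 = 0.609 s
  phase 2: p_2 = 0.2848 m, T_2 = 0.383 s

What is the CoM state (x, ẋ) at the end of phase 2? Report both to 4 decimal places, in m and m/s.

phase 1: p=-0.0124, T=0.609, ωT=1.799169, cosh=3.105028, sinh=2.939592; start (x,ẋ)=(0.009900, 0.545300) → end (x,ẋ)=(0.599427, 1.886835)
phase 2: p=0.2848, T=0.383, ωT=1.131497, cosh=1.711422, sinh=1.388872; start (x,ẋ)=(0.599427, 1.886835) → end (x,ẋ)=(1.710297, 4.520132)

x = 1.7103, ẋ = 4.5201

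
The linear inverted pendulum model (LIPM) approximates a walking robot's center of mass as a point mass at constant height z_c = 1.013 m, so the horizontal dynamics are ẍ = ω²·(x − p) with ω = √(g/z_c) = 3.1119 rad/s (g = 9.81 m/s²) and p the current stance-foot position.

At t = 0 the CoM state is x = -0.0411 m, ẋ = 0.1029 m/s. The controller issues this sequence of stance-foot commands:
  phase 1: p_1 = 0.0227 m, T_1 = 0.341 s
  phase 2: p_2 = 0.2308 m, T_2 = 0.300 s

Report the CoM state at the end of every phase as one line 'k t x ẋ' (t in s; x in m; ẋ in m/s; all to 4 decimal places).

1 0.3410 -0.0385 -0.0860
2 0.6410 -0.1943 -1.0273

phase 1: p=0.0227, T=0.341, ωT=1.061158, cosh=1.617885, sinh=1.271830; start (x,ẋ)=(-0.041100, 0.102900) → end (x,ẋ)=(-0.038466, -0.086028)
phase 2: p=0.2308, T=0.300, ωT=0.933570, cosh=1.468361, sinh=1.075213; start (x,ẋ)=(-0.038466, -0.086028) → end (x,ẋ)=(-0.194304, -1.027272)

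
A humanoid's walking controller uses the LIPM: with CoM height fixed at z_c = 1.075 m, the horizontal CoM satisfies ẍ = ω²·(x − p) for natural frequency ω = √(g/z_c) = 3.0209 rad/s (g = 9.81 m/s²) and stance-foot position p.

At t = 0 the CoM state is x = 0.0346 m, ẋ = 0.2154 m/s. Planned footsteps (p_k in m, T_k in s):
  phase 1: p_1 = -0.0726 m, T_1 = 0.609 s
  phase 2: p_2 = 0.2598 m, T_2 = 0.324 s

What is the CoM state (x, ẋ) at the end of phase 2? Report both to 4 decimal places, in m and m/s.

phase 1: p=-0.0726, T=0.609, ωT=1.839728, cosh=3.226844, sinh=3.067983; start (x,ẋ)=(0.034600, 0.215400) → end (x,ẋ)=(0.492075, 1.688599)
phase 2: p=0.2598, T=0.324, ωT=0.978772, cosh=1.518479, sinh=1.142706; start (x,ẋ)=(0.492075, 1.688599) → end (x,ẋ)=(1.251245, 3.365915)

x = 1.2512, ẋ = 3.3659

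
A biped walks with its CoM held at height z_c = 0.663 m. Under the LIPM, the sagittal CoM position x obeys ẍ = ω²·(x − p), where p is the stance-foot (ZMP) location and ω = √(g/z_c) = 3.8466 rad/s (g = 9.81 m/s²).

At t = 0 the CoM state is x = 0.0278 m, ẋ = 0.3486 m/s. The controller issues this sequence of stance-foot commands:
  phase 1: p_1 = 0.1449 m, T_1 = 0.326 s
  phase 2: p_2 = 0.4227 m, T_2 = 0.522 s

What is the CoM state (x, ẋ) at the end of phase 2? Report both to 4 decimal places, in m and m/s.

x = -0.9799, ẋ = -5.2212

phase 1: p=0.1449, T=0.326, ωT=1.253992, cosh=1.894833, sinh=1.609470; start (x,ẋ)=(0.027800, 0.348600) → end (x,ẋ)=(0.068874, -0.064426)
phase 2: p=0.4227, T=0.522, ωT=2.007925, cosh=3.791058, sinh=3.656791; start (x,ẋ)=(0.068874, -0.064426) → end (x,ẋ)=(-0.979921, -5.221232)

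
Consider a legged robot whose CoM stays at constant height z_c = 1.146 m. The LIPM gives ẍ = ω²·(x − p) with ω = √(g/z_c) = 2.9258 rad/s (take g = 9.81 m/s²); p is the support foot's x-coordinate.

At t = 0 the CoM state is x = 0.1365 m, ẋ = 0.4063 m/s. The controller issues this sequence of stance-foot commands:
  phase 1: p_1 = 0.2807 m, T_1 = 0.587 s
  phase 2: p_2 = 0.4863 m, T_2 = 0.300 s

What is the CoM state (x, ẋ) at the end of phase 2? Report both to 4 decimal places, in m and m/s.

phase 1: p=0.2807, T=0.587, ωT=1.717445, cosh=2.874900, sinh=2.695376; start (x,ẋ)=(0.136500, 0.406300) → end (x,ẋ)=(0.240441, 0.030892)
phase 2: p=0.4863, T=0.300, ωT=0.877740, cosh=1.410589, sinh=0.994868; start (x,ẋ)=(0.240441, 0.030892) → end (x,ẋ)=(0.149998, -0.672067)

x = 0.1500, ẋ = -0.6721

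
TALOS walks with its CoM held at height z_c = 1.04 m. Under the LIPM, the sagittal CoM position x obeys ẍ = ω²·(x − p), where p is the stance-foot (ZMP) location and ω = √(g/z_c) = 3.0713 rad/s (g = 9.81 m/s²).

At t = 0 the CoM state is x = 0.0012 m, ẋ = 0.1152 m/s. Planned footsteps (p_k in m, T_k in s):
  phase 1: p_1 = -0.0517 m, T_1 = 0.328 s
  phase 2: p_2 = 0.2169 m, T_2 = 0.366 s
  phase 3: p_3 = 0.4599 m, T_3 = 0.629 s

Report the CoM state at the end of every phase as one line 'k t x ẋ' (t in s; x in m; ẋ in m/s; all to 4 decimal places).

phase 1: p=-0.0517, T=0.328, ωT=1.007386, cosh=1.551803, sinh=1.186631; start (x,ẋ)=(0.001200, 0.115200) → end (x,ẋ)=(0.074899, 0.371562)
phase 2: p=0.2169, T=0.366, ωT=1.124096, cosh=1.701190, sinh=1.376243; start (x,ẋ)=(0.074899, 0.371562) → end (x,ẋ)=(0.141826, 0.031880)
phase 3: p=0.4599, T=0.629, ωT=1.931848, cosh=3.523566, sinh=3.378686; start (x,ẋ)=(0.141826, 0.031880) → end (x,ẋ)=(-0.625785, -3.188310)

1 0.3280 0.0749 0.3716
2 0.6940 0.1418 0.0319
3 1.3230 -0.6258 -3.1883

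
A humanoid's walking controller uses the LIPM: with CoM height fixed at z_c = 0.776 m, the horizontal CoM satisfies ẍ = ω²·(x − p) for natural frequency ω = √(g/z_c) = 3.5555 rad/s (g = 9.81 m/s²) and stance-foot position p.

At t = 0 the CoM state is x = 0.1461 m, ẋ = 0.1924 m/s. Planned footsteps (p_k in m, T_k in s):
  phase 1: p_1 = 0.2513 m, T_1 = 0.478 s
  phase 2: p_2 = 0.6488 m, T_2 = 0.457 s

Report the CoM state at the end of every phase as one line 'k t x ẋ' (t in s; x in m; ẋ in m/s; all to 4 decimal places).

phase 1: p=0.2513, T=0.478, ωT=1.699529, cosh=2.827070, sinh=2.644300; start (x,ẋ)=(0.146100, 0.192400) → end (x,ẋ)=(0.096984, -0.445142)
phase 2: p=0.6488, T=0.457, ωT=1.624864, cosh=2.637332, sinh=2.440394; start (x,ẋ)=(0.096984, -0.445142) → end (x,ẋ)=(-1.112054, -5.961994)

1 0.4780 0.0970 -0.4451
2 0.9350 -1.1121 -5.9620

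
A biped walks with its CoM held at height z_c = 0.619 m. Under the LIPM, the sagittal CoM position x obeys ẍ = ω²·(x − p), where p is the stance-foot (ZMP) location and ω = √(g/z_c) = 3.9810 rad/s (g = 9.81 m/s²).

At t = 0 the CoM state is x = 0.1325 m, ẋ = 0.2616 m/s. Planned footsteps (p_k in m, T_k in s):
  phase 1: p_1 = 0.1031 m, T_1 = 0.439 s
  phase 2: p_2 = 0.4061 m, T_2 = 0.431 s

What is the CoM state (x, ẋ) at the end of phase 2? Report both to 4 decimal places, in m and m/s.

phase 1: p=0.1031, T=0.439, ωT=1.747659, cosh=2.957664, sinh=2.783483; start (x,ẋ)=(0.132500, 0.261600) → end (x,ẋ)=(0.372964, 1.099508)
phase 2: p=0.4061, T=0.431, ωT=1.715811, cosh=2.870501, sinh=2.690683; start (x,ẋ)=(0.372964, 1.099508) → end (x,ẋ)=(1.054119, 2.801197)

x = 1.0541, ẋ = 2.8012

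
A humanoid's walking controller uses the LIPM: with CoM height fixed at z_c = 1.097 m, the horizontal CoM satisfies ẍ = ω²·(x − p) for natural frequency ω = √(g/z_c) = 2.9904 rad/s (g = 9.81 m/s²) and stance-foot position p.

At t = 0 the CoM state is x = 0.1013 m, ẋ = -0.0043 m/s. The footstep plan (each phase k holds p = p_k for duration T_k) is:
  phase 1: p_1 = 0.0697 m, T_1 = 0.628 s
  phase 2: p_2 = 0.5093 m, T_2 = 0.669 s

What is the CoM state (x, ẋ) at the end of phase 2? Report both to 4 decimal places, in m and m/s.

x = -0.4159, ẋ = -2.5910

phase 1: p=0.0697, T=0.628, ωT=1.877971, cosh=3.346561, sinh=3.193661; start (x,ẋ)=(0.101300, -0.004300) → end (x,ẋ)=(0.170859, 0.287400)
phase 2: p=0.5093, T=0.669, ωT=2.000578, cosh=3.764291, sinh=3.629034; start (x,ẋ)=(0.170859, 0.287400) → end (x,ẋ)=(-0.415913, -2.590993)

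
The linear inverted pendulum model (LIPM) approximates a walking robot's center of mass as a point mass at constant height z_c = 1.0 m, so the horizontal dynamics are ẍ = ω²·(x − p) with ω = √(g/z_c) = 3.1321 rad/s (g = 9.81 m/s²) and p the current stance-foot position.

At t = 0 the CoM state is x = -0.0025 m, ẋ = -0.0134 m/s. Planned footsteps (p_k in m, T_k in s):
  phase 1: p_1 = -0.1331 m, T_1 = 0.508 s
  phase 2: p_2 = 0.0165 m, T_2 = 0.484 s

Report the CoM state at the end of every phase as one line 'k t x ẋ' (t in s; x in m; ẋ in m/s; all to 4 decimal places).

1 0.5080 0.1907 0.9281
2 0.9920 1.0744 3.3975

phase 1: p=-0.1331, T=0.508, ωT=1.591107, cosh=2.556440, sinh=2.352740; start (x,ẋ)=(-0.002500, -0.013400) → end (x,ẋ)=(0.190705, 0.928137)
phase 2: p=0.0165, T=0.484, ωT=1.515936, cosh=2.386643, sinh=2.167040; start (x,ẋ)=(0.190705, 0.928137) → end (x,ẋ)=(1.074426, 3.397531)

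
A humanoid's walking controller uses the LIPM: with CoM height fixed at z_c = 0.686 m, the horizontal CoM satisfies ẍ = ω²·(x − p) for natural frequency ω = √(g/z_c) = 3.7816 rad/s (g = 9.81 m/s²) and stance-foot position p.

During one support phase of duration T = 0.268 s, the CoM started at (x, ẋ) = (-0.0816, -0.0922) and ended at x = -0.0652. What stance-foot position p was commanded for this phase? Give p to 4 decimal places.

ωT = 3.7816·0.268 = 1.013469; cosh(ωT) = 1.559050, sinh(ωT) = 1.196092
x(T) = p + (x₀−p)·cosh(ωT) + (ẋ₀/ω)·sinh(ωT) ⇒ p·(1 − cosh) = x(T) − x₀·cosh − (ẋ₀/ω)·sinh
numerator   = -0.0652 − (-0.0816)·1.559050 − (-0.0922/3.7816)·1.196092 = 0.091181
denominator = 1 − 1.559050 = -0.559050
p = 0.091181 / -0.559050 = -0.1631

p = -0.1631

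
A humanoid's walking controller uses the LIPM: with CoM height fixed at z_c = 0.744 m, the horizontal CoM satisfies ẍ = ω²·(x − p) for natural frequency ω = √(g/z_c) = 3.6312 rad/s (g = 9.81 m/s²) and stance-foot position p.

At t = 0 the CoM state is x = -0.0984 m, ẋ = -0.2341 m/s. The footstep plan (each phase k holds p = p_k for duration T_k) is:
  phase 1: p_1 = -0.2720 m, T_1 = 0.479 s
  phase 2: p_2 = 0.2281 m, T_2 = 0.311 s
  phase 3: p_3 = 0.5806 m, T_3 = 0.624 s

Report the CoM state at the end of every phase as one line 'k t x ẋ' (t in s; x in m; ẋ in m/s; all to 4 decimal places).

phase 1: p=-0.2720, T=0.479, ωT=1.739345, cosh=2.934624, sinh=2.758988; start (x,ẋ)=(-0.098400, -0.234100) → end (x,ẋ)=(0.059581, 1.052205)
phase 2: p=0.2281, T=0.311, ωT=1.129303, cosh=1.708379, sinh=1.385121; start (x,ẋ)=(0.059581, 1.052205) → end (x,ẋ)=(0.341570, 0.949976)
phase 3: p=0.5806, T=0.624, ωT=2.265869, cosh=4.871618, sinh=4.767878; start (x,ẋ)=(0.341570, 0.949976) → end (x,ẋ)=(0.663484, 0.489562)

1 0.4790 0.0596 1.0522
2 0.7900 0.3416 0.9500
3 1.4140 0.6635 0.4896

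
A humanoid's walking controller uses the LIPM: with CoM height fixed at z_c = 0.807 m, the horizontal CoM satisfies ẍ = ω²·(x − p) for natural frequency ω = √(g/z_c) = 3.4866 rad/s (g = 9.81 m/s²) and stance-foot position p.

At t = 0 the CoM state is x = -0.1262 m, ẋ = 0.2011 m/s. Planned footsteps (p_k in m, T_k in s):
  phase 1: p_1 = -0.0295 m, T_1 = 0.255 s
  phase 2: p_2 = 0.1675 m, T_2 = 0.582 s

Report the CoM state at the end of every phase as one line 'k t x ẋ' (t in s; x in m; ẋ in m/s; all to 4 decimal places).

1 0.2550 -0.1087 -0.0549
2 0.8370 -0.9601 -3.8123

phase 1: p=-0.0295, T=0.255, ωT=0.889083, cosh=1.421965, sinh=1.010933; start (x,ẋ)=(-0.126200, 0.201100) → end (x,ẋ)=(-0.108695, -0.054883)
phase 2: p=0.1675, T=0.582, ωT=2.029201, cosh=3.869724, sinh=3.738283; start (x,ẋ)=(-0.108695, -0.054883) → end (x,ẋ)=(-0.960145, -3.812286)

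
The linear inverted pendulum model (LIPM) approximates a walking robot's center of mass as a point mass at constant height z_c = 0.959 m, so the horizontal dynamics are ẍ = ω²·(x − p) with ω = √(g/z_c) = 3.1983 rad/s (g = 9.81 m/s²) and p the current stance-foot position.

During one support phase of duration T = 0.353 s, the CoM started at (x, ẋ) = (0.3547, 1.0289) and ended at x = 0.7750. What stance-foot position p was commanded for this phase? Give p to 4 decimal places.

ωT = 3.1983·0.353 = 1.129000; cosh(ωT) = 1.707959, sinh(ωT) = 1.384603
x(T) = p + (x₀−p)·cosh(ωT) + (ẋ₀/ω)·sinh(ωT) ⇒ p·(1 − cosh) = x(T) − x₀·cosh − (ẋ₀/ω)·sinh
numerator   = 0.7750 − (0.3547)·1.707959 − (1.0289/3.1983)·1.384603 = -0.276243
denominator = 1 − 1.707959 = -0.707959
p = -0.276243 / -0.707959 = 0.3902

p = 0.3902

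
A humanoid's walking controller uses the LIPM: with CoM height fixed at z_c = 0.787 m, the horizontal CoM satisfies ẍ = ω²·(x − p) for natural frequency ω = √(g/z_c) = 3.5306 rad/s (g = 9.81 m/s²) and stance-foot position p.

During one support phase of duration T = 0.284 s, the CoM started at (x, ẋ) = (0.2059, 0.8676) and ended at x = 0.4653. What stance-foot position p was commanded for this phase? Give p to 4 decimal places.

ωT = 3.5306·0.284 = 1.002690; cosh(ωT) = 1.546248, sinh(ωT) = 1.179357
x(T) = p + (x₀−p)·cosh(ωT) + (ẋ₀/ω)·sinh(ωT) ⇒ p·(1 − cosh) = x(T) − x₀·cosh − (ẋ₀/ω)·sinh
numerator   = 0.4653 − (0.2059)·1.546248 − (0.8676/3.5306)·1.179357 = -0.142884
denominator = 1 − 1.546248 = -0.546248
p = -0.142884 / -0.546248 = 0.2616

p = 0.2616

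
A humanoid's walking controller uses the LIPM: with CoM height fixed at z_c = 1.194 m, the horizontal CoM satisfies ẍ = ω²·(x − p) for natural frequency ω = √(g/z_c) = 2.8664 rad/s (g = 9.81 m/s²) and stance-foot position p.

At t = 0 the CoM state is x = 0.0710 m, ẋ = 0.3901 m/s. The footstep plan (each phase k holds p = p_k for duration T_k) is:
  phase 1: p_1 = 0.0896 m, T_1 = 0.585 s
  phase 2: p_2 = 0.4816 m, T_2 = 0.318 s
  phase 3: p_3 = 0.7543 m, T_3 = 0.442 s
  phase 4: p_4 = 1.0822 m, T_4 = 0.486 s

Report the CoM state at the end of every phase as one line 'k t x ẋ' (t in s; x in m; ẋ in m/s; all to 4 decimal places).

1 0.5850 0.3894 0.9421
2 0.9030 0.6911 1.0856
3 1.3450 1.2522 1.7840
4 1.8310 2.6216 4.7344

phase 1: p=0.0896, T=0.585, ωT=1.676844, cosh=2.767806, sinh=2.580843; start (x,ẋ)=(0.071000, 0.390100) → end (x,ẋ)=(0.389356, 0.942123)
phase 2: p=0.4816, T=0.318, ωT=0.911515, cosh=1.445002, sinh=1.043087; start (x,ẋ)=(0.389356, 0.942123) → end (x,ẋ)=(0.691148, 1.085570)
phase 3: p=0.7543, T=0.442, ωT=1.266949, cosh=1.915847, sinh=1.634157; start (x,ẋ)=(0.691148, 1.085570) → end (x,ẋ)=(1.252202, 1.783971)
phase 4: p=1.0822, T=0.486, ωT=1.393070, cosh=2.137754, sinh=1.889442; start (x,ẋ)=(1.252202, 1.783971) → end (x,ẋ)=(2.621561, 4.734404)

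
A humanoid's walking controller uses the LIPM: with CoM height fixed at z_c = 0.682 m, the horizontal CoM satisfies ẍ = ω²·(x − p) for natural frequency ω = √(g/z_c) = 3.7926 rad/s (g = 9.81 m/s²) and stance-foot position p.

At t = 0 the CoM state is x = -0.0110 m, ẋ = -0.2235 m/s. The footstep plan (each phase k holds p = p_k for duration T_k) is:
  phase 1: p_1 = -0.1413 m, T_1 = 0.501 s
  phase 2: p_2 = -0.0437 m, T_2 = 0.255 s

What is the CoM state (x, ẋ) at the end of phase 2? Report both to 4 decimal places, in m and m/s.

x = 0.4424, ẋ = 1.9434

phase 1: p=-0.1413, T=0.501, ωT=1.900093, cosh=3.418034, sinh=3.268479; start (x,ẋ)=(-0.011000, -0.223500) → end (x,ẋ)=(0.111457, 0.851273)
phase 2: p=-0.0437, T=0.255, ωT=0.967113, cosh=1.505259, sinh=1.125080; start (x,ẋ)=(0.111457, 0.851273) → end (x,ẋ)=(0.442382, 1.943436)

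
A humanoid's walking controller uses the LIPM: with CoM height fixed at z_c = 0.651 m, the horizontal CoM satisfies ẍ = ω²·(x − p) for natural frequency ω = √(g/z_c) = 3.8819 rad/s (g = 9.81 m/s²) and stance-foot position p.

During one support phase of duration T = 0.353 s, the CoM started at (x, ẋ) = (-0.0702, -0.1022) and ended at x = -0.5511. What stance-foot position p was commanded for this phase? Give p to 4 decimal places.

ωT = 3.8819·0.353 = 1.370311; cosh(ωT) = 2.095301, sinh(ωT) = 1.841273
x(T) = p + (x₀−p)·cosh(ωT) + (ẋ₀/ω)·sinh(ωT) ⇒ p·(1 − cosh) = x(T) − x₀·cosh − (ẋ₀/ω)·sinh
numerator   = -0.5511 − (-0.0702)·2.095301 − (-0.1022/3.8819)·1.841273 = -0.355534
denominator = 1 − 2.095301 = -1.095301
p = -0.355534 / -1.095301 = 0.3246

p = 0.3246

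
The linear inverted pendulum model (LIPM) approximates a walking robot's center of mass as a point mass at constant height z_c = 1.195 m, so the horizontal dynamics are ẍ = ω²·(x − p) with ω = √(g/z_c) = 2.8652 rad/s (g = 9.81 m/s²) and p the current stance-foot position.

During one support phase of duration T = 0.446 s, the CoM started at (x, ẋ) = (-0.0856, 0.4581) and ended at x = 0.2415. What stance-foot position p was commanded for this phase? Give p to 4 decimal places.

ωT = 2.8652·0.446 = 1.277879; cosh(ωT) = 1.933824, sinh(ωT) = 1.655196
x(T) = p + (x₀−p)·cosh(ωT) + (ẋ₀/ω)·sinh(ωT) ⇒ p·(1 − cosh) = x(T) − x₀·cosh − (ẋ₀/ω)·sinh
numerator   = 0.2415 − (-0.0856)·1.933824 − (0.4581/2.8652)·1.655196 = 0.142396
denominator = 1 − 1.933824 = -0.933824
p = 0.142396 / -0.933824 = -0.1525

p = -0.1525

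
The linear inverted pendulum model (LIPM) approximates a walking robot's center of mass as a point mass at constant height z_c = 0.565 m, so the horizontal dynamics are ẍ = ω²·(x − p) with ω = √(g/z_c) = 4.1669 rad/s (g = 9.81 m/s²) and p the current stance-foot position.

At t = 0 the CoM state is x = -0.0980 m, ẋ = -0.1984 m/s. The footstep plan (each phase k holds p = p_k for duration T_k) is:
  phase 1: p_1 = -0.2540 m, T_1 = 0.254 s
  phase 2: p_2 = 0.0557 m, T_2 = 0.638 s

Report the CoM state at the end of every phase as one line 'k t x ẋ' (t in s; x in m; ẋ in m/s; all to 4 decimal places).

phase 1: p=-0.2540, T=0.254, ωT=1.058393, cosh=1.614374, sinh=1.267361; start (x,ẋ)=(-0.098000, -0.198400) → end (x,ẋ)=(-0.062501, 0.503539)
phase 2: p=0.0557, T=0.638, ωT=2.658482, cosh=7.172331, sinh=7.102276; start (x,ẋ)=(-0.062501, 0.503539) → end (x,ẋ)=(0.066181, 0.113454)

1 0.2540 -0.0625 0.5035
2 0.8920 0.0662 0.1135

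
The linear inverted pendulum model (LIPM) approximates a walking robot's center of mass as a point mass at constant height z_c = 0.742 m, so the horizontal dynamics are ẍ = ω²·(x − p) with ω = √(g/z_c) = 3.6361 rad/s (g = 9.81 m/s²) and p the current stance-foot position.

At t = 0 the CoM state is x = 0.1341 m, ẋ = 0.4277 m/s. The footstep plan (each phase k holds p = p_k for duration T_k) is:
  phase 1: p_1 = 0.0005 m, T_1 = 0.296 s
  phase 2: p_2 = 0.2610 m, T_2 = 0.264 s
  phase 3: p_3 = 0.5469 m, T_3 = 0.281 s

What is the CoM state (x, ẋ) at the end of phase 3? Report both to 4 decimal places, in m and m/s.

x = 1.8094, ẋ = 5.0925

phase 1: p=0.0005, T=0.296, ωT=1.076286, cosh=1.637311, sinh=1.296451; start (x,ẋ)=(0.134100, 0.427700) → end (x,ẋ)=(0.371741, 1.330072)
phase 2: p=0.2610, T=0.264, ωT=0.959930, cosh=1.497217, sinh=1.114298; start (x,ẋ)=(0.371741, 1.330072) → end (x,ẋ)=(0.834409, 2.440096)
phase 3: p=0.5469, T=0.281, ωT=1.021744, cosh=1.569001, sinh=1.209035; start (x,ẋ)=(0.834409, 2.440096) → end (x,ẋ)=(1.809356, 5.092454)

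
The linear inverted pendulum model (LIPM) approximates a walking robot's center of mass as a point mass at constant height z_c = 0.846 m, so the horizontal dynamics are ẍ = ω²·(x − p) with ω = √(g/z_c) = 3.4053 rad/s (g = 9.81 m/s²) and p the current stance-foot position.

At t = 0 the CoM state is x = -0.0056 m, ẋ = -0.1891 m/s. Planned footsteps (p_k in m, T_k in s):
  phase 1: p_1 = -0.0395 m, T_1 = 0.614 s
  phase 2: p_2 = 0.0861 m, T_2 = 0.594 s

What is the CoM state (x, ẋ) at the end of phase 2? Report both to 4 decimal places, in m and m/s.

x = -1.0577, ẋ = -3.8435

phase 1: p=-0.0395, T=0.614, ωT=2.090854, cosh=4.107703, sinh=3.984121; start (x,ẋ)=(-0.005600, -0.189100) → end (x,ẋ)=(-0.121491, -0.316841)
phase 2: p=0.0861, T=0.594, ωT=2.022748, cosh=3.845681, sinh=3.713389; start (x,ẋ)=(-0.121491, -0.316841) → end (x,ẋ)=(-1.057737, -3.843506)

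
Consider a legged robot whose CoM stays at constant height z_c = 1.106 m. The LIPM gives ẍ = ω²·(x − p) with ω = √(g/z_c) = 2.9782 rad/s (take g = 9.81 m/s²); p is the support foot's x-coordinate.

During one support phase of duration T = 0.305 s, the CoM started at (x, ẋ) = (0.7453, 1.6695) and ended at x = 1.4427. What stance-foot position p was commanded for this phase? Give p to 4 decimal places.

ωT = 2.9782·0.305 = 0.908351; cosh(ωT) = 1.441709, sinh(ωT) = 1.038520
x(T) = p + (x₀−p)·cosh(ωT) + (ẋ₀/ω)·sinh(ωT) ⇒ p·(1 − cosh) = x(T) − x₀·cosh − (ẋ₀/ω)·sinh
numerator   = 1.4427 − (0.7453)·1.441709 − (1.6695/2.9782)·1.038520 = -0.213973
denominator = 1 − 1.441709 = -0.441709
p = -0.213973 / -0.441709 = 0.4844

p = 0.4844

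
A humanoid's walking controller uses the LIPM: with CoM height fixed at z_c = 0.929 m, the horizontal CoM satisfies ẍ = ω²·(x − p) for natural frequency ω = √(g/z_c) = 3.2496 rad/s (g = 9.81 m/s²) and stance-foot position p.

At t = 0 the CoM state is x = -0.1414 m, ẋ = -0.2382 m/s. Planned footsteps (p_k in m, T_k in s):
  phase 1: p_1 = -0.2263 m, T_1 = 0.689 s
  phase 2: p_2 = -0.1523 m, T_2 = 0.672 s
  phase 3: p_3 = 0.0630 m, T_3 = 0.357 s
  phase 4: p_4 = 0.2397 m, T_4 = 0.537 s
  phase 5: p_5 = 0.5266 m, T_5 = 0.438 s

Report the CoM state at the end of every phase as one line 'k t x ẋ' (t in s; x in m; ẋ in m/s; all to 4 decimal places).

phase 1: p=-0.2263, T=0.689, ωT=2.238974, cosh=4.745135, sinh=4.638567; start (x,ẋ)=(-0.141400, -0.238200) → end (x,ẋ)=(-0.163451, 0.149448)
phase 2: p=-0.1523, T=0.672, ωT=2.183731, cosh=4.495998, sinh=4.383377; start (x,ẋ)=(-0.163451, 0.149448) → end (x,ẋ)=(-0.000846, 0.513078)
phase 3: p=0.0630, T=0.357, ωT=1.160107, cosh=1.751864, sinh=1.438411; start (x,ẋ)=(-0.000846, 0.513078) → end (x,ẋ)=(0.178261, 0.600411)
phase 4: p=0.2397, T=0.537, ωT=1.745035, cosh=2.950371, sinh=2.775732; start (x,ẋ)=(0.178261, 0.600411) → end (x,ẋ)=(0.571290, 1.217257)
phase 5: p=0.5266, T=0.438, ωT=1.423325, cosh=2.195905, sinh=1.954993; start (x,ẋ)=(0.571290, 1.217257) → end (x,ẋ)=(1.357049, 2.956893)

1 0.6890 -0.1635 0.1494
2 1.3610 -0.0008 0.5131
3 1.7180 0.1783 0.6004
4 2.2550 0.5713 1.2173
5 2.6930 1.3570 2.9569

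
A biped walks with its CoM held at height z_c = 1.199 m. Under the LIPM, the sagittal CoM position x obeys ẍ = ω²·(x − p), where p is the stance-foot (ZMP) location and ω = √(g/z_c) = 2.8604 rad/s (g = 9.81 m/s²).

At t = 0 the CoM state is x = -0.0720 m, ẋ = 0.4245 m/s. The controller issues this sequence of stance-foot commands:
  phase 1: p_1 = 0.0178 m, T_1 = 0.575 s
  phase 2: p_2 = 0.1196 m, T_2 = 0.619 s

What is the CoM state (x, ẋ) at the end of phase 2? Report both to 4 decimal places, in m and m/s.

phase 1: p=0.0178, T=0.575, ωT=1.644730, cosh=2.686338, sinh=2.493273; start (x,ẋ)=(-0.072000, 0.424500) → end (x,ẋ)=(0.146583, 0.499919)
phase 2: p=0.1196, T=0.619, ωT=1.770588, cosh=3.022269, sinh=2.852036; start (x,ẋ)=(0.146583, 0.499919) → end (x,ẋ)=(0.699607, 1.731015)

x = 0.6996, ẋ = 1.7310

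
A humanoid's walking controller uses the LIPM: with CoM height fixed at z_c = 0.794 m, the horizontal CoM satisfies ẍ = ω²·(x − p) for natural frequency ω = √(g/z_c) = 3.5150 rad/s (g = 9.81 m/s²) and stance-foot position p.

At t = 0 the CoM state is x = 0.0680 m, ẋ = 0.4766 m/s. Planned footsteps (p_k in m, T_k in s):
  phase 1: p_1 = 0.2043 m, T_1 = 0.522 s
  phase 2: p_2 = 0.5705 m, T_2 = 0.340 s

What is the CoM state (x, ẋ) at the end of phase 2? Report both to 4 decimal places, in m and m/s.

phase 1: p=0.2043, T=0.522, ωT=1.834830, cosh=3.211855, sinh=3.052214; start (x,ẋ)=(0.068000, 0.476600) → end (x,ẋ)=(0.180375, 0.068471)
phase 2: p=0.5705, T=0.340, ωT=1.195100, cosh=1.803281, sinh=1.500607; start (x,ẋ)=(0.180375, 0.068471) → end (x,ẋ)=(-0.103774, -1.934295)

x = -0.1038, ẋ = -1.9343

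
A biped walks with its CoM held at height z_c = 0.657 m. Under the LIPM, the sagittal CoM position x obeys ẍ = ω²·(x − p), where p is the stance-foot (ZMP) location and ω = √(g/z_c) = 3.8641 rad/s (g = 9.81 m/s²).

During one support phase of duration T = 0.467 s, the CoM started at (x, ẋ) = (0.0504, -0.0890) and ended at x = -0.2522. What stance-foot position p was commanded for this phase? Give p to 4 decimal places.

p = 0.1610

ωT = 3.8641·0.467 = 1.804535; cosh(ωT) = 3.120847, sinh(ωT) = 2.956296
x(T) = p + (x₀−p)·cosh(ωT) + (ẋ₀/ω)·sinh(ωT) ⇒ p·(1 − cosh) = x(T) − x₀·cosh − (ẋ₀/ω)·sinh
numerator   = -0.2522 − (0.0504)·3.120847 − (-0.0890/3.8641)·2.956296 = -0.341400
denominator = 1 − 3.120847 = -2.120847
p = -0.341400 / -2.120847 = 0.1610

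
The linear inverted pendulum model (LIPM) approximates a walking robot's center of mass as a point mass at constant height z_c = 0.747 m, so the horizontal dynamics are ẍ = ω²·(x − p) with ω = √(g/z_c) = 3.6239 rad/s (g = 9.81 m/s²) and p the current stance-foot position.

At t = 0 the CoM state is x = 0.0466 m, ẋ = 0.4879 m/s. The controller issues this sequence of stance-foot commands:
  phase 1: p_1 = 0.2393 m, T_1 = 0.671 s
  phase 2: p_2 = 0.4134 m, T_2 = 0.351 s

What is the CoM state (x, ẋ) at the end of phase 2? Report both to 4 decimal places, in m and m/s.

x = -1.1042, ẋ = -5.2935

phase 1: p=0.2393, T=0.671, ωT=2.431637, cosh=5.732692, sinh=5.644799; start (x,ẋ)=(0.046600, 0.487900) → end (x,ẋ)=(-0.105408, -1.144927)
phase 2: p=0.4134, T=0.351, ωT=1.271989, cosh=1.924108, sinh=1.643834; start (x,ẋ)=(-0.105408, -1.144927) → end (x,ẋ)=(-1.104192, -5.293549)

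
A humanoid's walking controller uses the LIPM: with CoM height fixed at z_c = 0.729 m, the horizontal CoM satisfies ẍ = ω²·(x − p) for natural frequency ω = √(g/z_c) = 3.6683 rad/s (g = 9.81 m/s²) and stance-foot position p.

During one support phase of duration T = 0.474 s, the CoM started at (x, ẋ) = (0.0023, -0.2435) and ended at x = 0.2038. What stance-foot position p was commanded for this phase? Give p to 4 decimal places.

ωT = 3.6683·0.474 = 1.738774; cosh(ωT) = 2.933050, sinh(ωT) = 2.757314
x(T) = p + (x₀−p)·cosh(ωT) + (ẋ₀/ω)·sinh(ωT) ⇒ p·(1 − cosh) = x(T) − x₀·cosh − (ẋ₀/ω)·sinh
numerator   = 0.2038 − (0.0023)·2.933050 − (-0.2435/3.6683)·2.757314 = 0.380083
denominator = 1 − 2.933050 = -1.933050
p = 0.380083 / -1.933050 = -0.1966

p = -0.1966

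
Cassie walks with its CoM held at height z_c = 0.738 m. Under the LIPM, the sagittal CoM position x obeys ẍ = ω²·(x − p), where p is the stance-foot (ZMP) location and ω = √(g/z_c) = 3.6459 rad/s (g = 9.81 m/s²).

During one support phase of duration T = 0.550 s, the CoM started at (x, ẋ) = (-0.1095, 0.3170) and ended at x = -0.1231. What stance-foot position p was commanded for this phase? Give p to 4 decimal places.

ωT = 3.6459·0.550 = 2.005245; cosh(ωT) = 3.781270, sinh(ωT) = 3.646643
x(T) = p + (x₀−p)·cosh(ωT) + (ẋ₀/ω)·sinh(ωT) ⇒ p·(1 − cosh) = x(T) − x₀·cosh − (ẋ₀/ω)·sinh
numerator   = -0.1231 − (-0.1095)·3.781270 − (0.3170/3.6459)·3.646643 = -0.026116
denominator = 1 − 3.781270 = -2.781270
p = -0.026116 / -2.781270 = 0.0094

p = 0.0094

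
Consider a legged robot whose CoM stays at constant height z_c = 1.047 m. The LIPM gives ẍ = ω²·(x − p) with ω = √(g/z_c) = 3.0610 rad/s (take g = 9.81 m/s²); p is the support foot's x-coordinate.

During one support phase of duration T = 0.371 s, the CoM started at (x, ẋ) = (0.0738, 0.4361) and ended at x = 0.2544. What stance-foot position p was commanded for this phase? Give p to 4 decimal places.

p = 0.0993

ωT = 3.0610·0.371 = 1.135631; cosh(ωT) = 1.717178, sinh(ωT) = 1.395959
x(T) = p + (x₀−p)·cosh(ωT) + (ẋ₀/ω)·sinh(ωT) ⇒ p·(1 − cosh) = x(T) − x₀·cosh − (ẋ₀/ω)·sinh
numerator   = 0.2544 − (0.0738)·1.717178 − (0.4361/3.0610)·1.395959 = -0.071210
denominator = 1 − 1.717178 = -0.717178
p = -0.071210 / -0.717178 = 0.0993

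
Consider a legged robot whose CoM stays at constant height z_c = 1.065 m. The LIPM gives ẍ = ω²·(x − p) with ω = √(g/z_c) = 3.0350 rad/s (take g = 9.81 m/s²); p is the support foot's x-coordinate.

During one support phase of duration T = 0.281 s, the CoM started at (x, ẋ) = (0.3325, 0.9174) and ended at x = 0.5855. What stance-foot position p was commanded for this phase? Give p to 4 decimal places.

p = 0.4288

ωT = 3.0350·0.281 = 0.852835; cosh(ωT) = 1.386247, sinh(ωT) = 0.960042
x(T) = p + (x₀−p)·cosh(ωT) + (ẋ₀/ω)·sinh(ωT) ⇒ p·(1 − cosh) = x(T) − x₀·cosh − (ẋ₀/ω)·sinh
numerator   = 0.5855 − (0.3325)·1.386247 − (0.9174/3.0350)·0.960042 = -0.165622
denominator = 1 − 1.386247 = -0.386247
p = -0.165622 / -0.386247 = 0.4288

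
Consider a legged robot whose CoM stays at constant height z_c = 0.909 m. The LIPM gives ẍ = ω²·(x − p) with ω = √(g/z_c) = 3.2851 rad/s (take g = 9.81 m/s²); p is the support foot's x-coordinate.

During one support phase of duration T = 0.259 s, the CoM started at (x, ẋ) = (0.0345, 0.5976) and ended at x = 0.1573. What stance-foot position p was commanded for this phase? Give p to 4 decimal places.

p = 0.1681

ωT = 3.2851·0.259 = 0.850841; cosh(ωT) = 1.384335, sinh(ωT) = 0.957280
x(T) = p + (x₀−p)·cosh(ωT) + (ẋ₀/ω)·sinh(ωT) ⇒ p·(1 − cosh) = x(T) − x₀·cosh − (ẋ₀/ω)·sinh
numerator   = 0.1573 − (0.0345)·1.384335 − (0.5976/3.2851)·0.957280 = -0.064600
denominator = 1 − 1.384335 = -0.384335
p = -0.064600 / -0.384335 = 0.1681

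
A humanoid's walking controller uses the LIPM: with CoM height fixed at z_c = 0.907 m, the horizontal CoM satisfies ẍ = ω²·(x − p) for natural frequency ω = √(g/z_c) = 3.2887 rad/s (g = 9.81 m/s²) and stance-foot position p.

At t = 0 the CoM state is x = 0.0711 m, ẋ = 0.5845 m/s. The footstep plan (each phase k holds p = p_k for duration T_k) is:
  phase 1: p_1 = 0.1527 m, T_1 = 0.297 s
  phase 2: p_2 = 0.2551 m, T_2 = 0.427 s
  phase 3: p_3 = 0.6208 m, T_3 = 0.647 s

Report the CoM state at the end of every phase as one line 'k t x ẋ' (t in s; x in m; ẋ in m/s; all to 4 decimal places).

phase 1: p=0.1527, T=0.297, ωT=0.976744, cosh=1.516165, sinh=1.139630; start (x,ẋ)=(0.071100, 0.584500) → end (x,ẋ)=(0.231527, 0.580370)
phase 2: p=0.2551, T=0.427, ωT=1.404275, cosh=2.159059, sinh=1.913514; start (x,ẋ)=(0.231527, 0.580370) → end (x,ẋ)=(0.541890, 1.104709)
phase 3: p=0.6208, T=0.647, ωT=2.127789, cosh=4.257691, sinh=4.138590; start (x,ẋ)=(0.541890, 1.104709) → end (x,ẋ)=(1.675021, 3.629497)

1 0.2970 0.2315 0.5804
2 0.7240 0.5419 1.1047
3 1.3710 1.6750 3.6295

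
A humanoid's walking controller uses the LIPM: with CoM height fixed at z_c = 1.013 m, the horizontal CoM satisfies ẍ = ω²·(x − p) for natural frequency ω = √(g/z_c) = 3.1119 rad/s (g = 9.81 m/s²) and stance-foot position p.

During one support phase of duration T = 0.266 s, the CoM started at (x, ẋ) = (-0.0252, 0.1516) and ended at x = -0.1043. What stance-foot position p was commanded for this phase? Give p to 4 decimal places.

p = 0.3173

ωT = 3.1119·0.266 = 0.827765; cosh(ωT) = 1.362612, sinh(ωT) = 0.925588
x(T) = p + (x₀−p)·cosh(ωT) + (ẋ₀/ω)·sinh(ωT) ⇒ p·(1 − cosh) = x(T) − x₀·cosh − (ẋ₀/ω)·sinh
numerator   = -0.1043 − (-0.0252)·1.362612 − (0.1516/3.1119)·0.925588 = -0.115053
denominator = 1 − 1.362612 = -0.362612
p = -0.115053 / -0.362612 = 0.3173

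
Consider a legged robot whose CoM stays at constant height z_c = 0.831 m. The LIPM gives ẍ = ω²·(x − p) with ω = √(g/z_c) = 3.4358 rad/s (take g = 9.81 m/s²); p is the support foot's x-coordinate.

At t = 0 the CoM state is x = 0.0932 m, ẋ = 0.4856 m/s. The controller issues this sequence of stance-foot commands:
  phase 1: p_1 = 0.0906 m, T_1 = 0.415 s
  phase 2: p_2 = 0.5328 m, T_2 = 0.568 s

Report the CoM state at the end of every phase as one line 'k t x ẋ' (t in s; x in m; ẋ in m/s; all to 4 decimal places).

phase 1: p=0.0906, T=0.415, ωT=1.425857, cosh=2.200863, sinh=1.960560; start (x,ẋ)=(0.093200, 0.485600) → end (x,ẋ)=(0.373419, 1.086253)
phase 2: p=0.5328, T=0.568, ωT=1.951534, cosh=3.590768, sinh=3.448712; start (x,ẋ)=(0.373419, 1.086253) → end (x,ẋ)=(1.050834, 2.011959)

1 0.4150 0.3734 1.0863
2 0.9830 1.0508 2.0120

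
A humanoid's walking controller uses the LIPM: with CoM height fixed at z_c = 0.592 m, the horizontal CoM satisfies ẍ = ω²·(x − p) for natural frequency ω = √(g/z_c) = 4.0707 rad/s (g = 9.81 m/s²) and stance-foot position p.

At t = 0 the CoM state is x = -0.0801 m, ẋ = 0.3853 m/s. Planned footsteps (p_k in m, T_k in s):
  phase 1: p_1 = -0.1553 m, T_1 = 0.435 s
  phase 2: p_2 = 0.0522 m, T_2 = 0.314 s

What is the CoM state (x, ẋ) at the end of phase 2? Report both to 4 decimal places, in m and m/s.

phase 1: p=-0.1553, T=0.435, ωT=1.770755, cosh=3.022745, sinh=2.852540; start (x,ẋ)=(-0.080100, 0.385300) → end (x,ẋ)=(0.342009, 2.037873)
phase 2: p=0.0522, T=0.314, ωT=1.278200, cosh=1.934355, sinh=1.655816; start (x,ẋ)=(0.342009, 2.037873) → end (x,ẋ)=(1.441728, 5.895379)

x = 1.4417, ẋ = 5.8954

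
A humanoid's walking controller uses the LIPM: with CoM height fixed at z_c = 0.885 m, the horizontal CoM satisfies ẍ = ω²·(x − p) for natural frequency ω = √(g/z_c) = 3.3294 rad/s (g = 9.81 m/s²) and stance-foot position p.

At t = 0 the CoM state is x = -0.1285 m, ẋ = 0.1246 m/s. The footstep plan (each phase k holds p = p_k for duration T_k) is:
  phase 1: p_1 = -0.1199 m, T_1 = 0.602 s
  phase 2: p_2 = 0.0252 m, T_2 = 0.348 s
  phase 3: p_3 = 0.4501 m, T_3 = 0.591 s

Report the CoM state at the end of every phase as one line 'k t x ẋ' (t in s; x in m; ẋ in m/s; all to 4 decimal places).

phase 1: p=-0.1199, T=0.602, ωT=2.004299, cosh=3.777822, sinh=3.643067; start (x,ẋ)=(-0.128500, 0.124600) → end (x,ẋ)=(-0.016051, 0.366405)
phase 2: p=0.0252, T=0.348, ωT=1.158631, cosh=1.749743, sinh=1.435827; start (x,ẋ)=(-0.016051, 0.366405) → end (x,ẋ)=(0.111037, 0.443919)
phase 3: p=0.4501, T=0.591, ωT=1.967675, cosh=3.646904, sinh=3.507123; start (x,ẋ)=(0.111037, 0.443919) → end (x,ẋ)=(-0.318815, -2.340178)

1 0.6020 -0.0161 0.3664
2 0.9500 0.1110 0.4439
3 1.5410 -0.3188 -2.3402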